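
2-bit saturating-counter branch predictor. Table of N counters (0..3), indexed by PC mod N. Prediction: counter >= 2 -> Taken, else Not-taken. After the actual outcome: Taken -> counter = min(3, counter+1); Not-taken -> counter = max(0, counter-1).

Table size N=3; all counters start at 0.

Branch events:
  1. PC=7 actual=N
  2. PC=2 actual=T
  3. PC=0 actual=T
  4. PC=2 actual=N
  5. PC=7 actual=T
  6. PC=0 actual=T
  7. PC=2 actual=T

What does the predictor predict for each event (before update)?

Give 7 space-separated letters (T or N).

Answer: N N N N N N N

Derivation:
Ev 1: PC=7 idx=1 pred=N actual=N -> ctr[1]=0
Ev 2: PC=2 idx=2 pred=N actual=T -> ctr[2]=1
Ev 3: PC=0 idx=0 pred=N actual=T -> ctr[0]=1
Ev 4: PC=2 idx=2 pred=N actual=N -> ctr[2]=0
Ev 5: PC=7 idx=1 pred=N actual=T -> ctr[1]=1
Ev 6: PC=0 idx=0 pred=N actual=T -> ctr[0]=2
Ev 7: PC=2 idx=2 pred=N actual=T -> ctr[2]=1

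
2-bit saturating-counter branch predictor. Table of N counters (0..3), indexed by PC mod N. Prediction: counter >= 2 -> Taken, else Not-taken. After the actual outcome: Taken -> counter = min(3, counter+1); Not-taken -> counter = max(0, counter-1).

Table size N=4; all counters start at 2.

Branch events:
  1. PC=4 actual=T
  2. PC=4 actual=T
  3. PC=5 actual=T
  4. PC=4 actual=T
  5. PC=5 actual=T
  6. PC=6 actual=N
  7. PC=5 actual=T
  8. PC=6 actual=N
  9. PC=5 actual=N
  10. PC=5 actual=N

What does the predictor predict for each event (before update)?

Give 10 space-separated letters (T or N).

Ev 1: PC=4 idx=0 pred=T actual=T -> ctr[0]=3
Ev 2: PC=4 idx=0 pred=T actual=T -> ctr[0]=3
Ev 3: PC=5 idx=1 pred=T actual=T -> ctr[1]=3
Ev 4: PC=4 idx=0 pred=T actual=T -> ctr[0]=3
Ev 5: PC=5 idx=1 pred=T actual=T -> ctr[1]=3
Ev 6: PC=6 idx=2 pred=T actual=N -> ctr[2]=1
Ev 7: PC=5 idx=1 pred=T actual=T -> ctr[1]=3
Ev 8: PC=6 idx=2 pred=N actual=N -> ctr[2]=0
Ev 9: PC=5 idx=1 pred=T actual=N -> ctr[1]=2
Ev 10: PC=5 idx=1 pred=T actual=N -> ctr[1]=1

Answer: T T T T T T T N T T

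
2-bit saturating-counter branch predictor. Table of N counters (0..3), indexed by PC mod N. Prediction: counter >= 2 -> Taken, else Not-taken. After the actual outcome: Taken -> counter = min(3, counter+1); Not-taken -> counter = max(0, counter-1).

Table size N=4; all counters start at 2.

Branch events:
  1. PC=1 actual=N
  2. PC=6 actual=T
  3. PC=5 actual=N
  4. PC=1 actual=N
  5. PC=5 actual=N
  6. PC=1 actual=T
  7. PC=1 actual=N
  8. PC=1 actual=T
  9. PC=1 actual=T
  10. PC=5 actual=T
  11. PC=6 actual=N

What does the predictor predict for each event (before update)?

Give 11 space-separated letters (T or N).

Ev 1: PC=1 idx=1 pred=T actual=N -> ctr[1]=1
Ev 2: PC=6 idx=2 pred=T actual=T -> ctr[2]=3
Ev 3: PC=5 idx=1 pred=N actual=N -> ctr[1]=0
Ev 4: PC=1 idx=1 pred=N actual=N -> ctr[1]=0
Ev 5: PC=5 idx=1 pred=N actual=N -> ctr[1]=0
Ev 6: PC=1 idx=1 pred=N actual=T -> ctr[1]=1
Ev 7: PC=1 idx=1 pred=N actual=N -> ctr[1]=0
Ev 8: PC=1 idx=1 pred=N actual=T -> ctr[1]=1
Ev 9: PC=1 idx=1 pred=N actual=T -> ctr[1]=2
Ev 10: PC=5 idx=1 pred=T actual=T -> ctr[1]=3
Ev 11: PC=6 idx=2 pred=T actual=N -> ctr[2]=2

Answer: T T N N N N N N N T T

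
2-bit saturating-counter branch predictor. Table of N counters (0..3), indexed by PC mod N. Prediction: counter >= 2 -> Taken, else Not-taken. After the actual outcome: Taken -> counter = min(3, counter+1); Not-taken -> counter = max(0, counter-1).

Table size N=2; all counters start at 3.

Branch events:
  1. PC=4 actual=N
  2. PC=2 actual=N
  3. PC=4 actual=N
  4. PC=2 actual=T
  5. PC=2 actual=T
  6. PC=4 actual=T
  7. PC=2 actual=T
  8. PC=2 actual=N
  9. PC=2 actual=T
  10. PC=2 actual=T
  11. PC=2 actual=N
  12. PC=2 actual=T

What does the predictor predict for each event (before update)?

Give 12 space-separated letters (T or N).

Ev 1: PC=4 idx=0 pred=T actual=N -> ctr[0]=2
Ev 2: PC=2 idx=0 pred=T actual=N -> ctr[0]=1
Ev 3: PC=4 idx=0 pred=N actual=N -> ctr[0]=0
Ev 4: PC=2 idx=0 pred=N actual=T -> ctr[0]=1
Ev 5: PC=2 idx=0 pred=N actual=T -> ctr[0]=2
Ev 6: PC=4 idx=0 pred=T actual=T -> ctr[0]=3
Ev 7: PC=2 idx=0 pred=T actual=T -> ctr[0]=3
Ev 8: PC=2 idx=0 pred=T actual=N -> ctr[0]=2
Ev 9: PC=2 idx=0 pred=T actual=T -> ctr[0]=3
Ev 10: PC=2 idx=0 pred=T actual=T -> ctr[0]=3
Ev 11: PC=2 idx=0 pred=T actual=N -> ctr[0]=2
Ev 12: PC=2 idx=0 pred=T actual=T -> ctr[0]=3

Answer: T T N N N T T T T T T T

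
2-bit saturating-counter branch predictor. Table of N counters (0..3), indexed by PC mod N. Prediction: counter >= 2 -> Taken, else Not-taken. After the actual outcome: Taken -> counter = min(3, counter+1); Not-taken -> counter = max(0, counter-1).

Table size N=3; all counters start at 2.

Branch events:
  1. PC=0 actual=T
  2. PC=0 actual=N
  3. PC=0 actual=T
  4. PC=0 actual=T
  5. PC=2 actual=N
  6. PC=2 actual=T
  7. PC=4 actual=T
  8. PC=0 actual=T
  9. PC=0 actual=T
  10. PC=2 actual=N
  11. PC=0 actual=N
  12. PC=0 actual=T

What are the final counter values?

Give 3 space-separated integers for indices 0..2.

Answer: 3 3 1

Derivation:
Ev 1: PC=0 idx=0 pred=T actual=T -> ctr[0]=3
Ev 2: PC=0 idx=0 pred=T actual=N -> ctr[0]=2
Ev 3: PC=0 idx=0 pred=T actual=T -> ctr[0]=3
Ev 4: PC=0 idx=0 pred=T actual=T -> ctr[0]=3
Ev 5: PC=2 idx=2 pred=T actual=N -> ctr[2]=1
Ev 6: PC=2 idx=2 pred=N actual=T -> ctr[2]=2
Ev 7: PC=4 idx=1 pred=T actual=T -> ctr[1]=3
Ev 8: PC=0 idx=0 pred=T actual=T -> ctr[0]=3
Ev 9: PC=0 idx=0 pred=T actual=T -> ctr[0]=3
Ev 10: PC=2 idx=2 pred=T actual=N -> ctr[2]=1
Ev 11: PC=0 idx=0 pred=T actual=N -> ctr[0]=2
Ev 12: PC=0 idx=0 pred=T actual=T -> ctr[0]=3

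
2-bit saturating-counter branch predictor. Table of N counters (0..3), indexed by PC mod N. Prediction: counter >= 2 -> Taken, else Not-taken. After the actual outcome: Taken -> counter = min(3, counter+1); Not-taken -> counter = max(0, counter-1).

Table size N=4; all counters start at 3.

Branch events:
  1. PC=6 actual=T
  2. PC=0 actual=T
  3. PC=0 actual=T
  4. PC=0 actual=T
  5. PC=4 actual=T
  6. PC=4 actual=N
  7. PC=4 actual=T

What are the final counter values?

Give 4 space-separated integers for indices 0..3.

Ev 1: PC=6 idx=2 pred=T actual=T -> ctr[2]=3
Ev 2: PC=0 idx=0 pred=T actual=T -> ctr[0]=3
Ev 3: PC=0 idx=0 pred=T actual=T -> ctr[0]=3
Ev 4: PC=0 idx=0 pred=T actual=T -> ctr[0]=3
Ev 5: PC=4 idx=0 pred=T actual=T -> ctr[0]=3
Ev 6: PC=4 idx=0 pred=T actual=N -> ctr[0]=2
Ev 7: PC=4 idx=0 pred=T actual=T -> ctr[0]=3

Answer: 3 3 3 3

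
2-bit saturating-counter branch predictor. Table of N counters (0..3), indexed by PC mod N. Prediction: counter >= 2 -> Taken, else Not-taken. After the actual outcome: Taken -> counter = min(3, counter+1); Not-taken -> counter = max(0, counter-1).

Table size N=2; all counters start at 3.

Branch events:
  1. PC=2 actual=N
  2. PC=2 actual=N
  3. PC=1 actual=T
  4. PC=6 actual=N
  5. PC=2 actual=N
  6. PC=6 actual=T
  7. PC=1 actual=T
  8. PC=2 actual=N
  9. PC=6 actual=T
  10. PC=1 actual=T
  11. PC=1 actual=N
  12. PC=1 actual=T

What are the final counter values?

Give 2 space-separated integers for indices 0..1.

Ev 1: PC=2 idx=0 pred=T actual=N -> ctr[0]=2
Ev 2: PC=2 idx=0 pred=T actual=N -> ctr[0]=1
Ev 3: PC=1 idx=1 pred=T actual=T -> ctr[1]=3
Ev 4: PC=6 idx=0 pred=N actual=N -> ctr[0]=0
Ev 5: PC=2 idx=0 pred=N actual=N -> ctr[0]=0
Ev 6: PC=6 idx=0 pred=N actual=T -> ctr[0]=1
Ev 7: PC=1 idx=1 pred=T actual=T -> ctr[1]=3
Ev 8: PC=2 idx=0 pred=N actual=N -> ctr[0]=0
Ev 9: PC=6 idx=0 pred=N actual=T -> ctr[0]=1
Ev 10: PC=1 idx=1 pred=T actual=T -> ctr[1]=3
Ev 11: PC=1 idx=1 pred=T actual=N -> ctr[1]=2
Ev 12: PC=1 idx=1 pred=T actual=T -> ctr[1]=3

Answer: 1 3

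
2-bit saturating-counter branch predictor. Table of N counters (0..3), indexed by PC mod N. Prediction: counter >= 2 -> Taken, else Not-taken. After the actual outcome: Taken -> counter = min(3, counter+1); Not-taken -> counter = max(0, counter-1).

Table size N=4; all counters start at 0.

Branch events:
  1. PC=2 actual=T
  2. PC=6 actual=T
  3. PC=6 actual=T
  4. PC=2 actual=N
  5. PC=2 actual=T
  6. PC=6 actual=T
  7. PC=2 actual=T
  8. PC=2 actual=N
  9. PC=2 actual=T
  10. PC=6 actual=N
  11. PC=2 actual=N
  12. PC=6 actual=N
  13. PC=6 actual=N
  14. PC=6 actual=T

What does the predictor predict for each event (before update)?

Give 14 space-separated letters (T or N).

Answer: N N T T T T T T T T T N N N

Derivation:
Ev 1: PC=2 idx=2 pred=N actual=T -> ctr[2]=1
Ev 2: PC=6 idx=2 pred=N actual=T -> ctr[2]=2
Ev 3: PC=6 idx=2 pred=T actual=T -> ctr[2]=3
Ev 4: PC=2 idx=2 pred=T actual=N -> ctr[2]=2
Ev 5: PC=2 idx=2 pred=T actual=T -> ctr[2]=3
Ev 6: PC=6 idx=2 pred=T actual=T -> ctr[2]=3
Ev 7: PC=2 idx=2 pred=T actual=T -> ctr[2]=3
Ev 8: PC=2 idx=2 pred=T actual=N -> ctr[2]=2
Ev 9: PC=2 idx=2 pred=T actual=T -> ctr[2]=3
Ev 10: PC=6 idx=2 pred=T actual=N -> ctr[2]=2
Ev 11: PC=2 idx=2 pred=T actual=N -> ctr[2]=1
Ev 12: PC=6 idx=2 pred=N actual=N -> ctr[2]=0
Ev 13: PC=6 idx=2 pred=N actual=N -> ctr[2]=0
Ev 14: PC=6 idx=2 pred=N actual=T -> ctr[2]=1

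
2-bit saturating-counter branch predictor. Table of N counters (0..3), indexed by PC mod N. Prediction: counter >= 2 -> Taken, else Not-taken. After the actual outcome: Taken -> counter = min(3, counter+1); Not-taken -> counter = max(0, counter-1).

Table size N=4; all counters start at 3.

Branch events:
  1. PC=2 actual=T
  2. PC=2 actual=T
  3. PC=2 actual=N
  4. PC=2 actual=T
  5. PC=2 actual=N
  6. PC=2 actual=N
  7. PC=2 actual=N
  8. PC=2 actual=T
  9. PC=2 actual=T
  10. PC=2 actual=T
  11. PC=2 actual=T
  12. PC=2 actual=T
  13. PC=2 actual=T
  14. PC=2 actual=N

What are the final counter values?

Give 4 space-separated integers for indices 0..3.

Ev 1: PC=2 idx=2 pred=T actual=T -> ctr[2]=3
Ev 2: PC=2 idx=2 pred=T actual=T -> ctr[2]=3
Ev 3: PC=2 idx=2 pred=T actual=N -> ctr[2]=2
Ev 4: PC=2 idx=2 pred=T actual=T -> ctr[2]=3
Ev 5: PC=2 idx=2 pred=T actual=N -> ctr[2]=2
Ev 6: PC=2 idx=2 pred=T actual=N -> ctr[2]=1
Ev 7: PC=2 idx=2 pred=N actual=N -> ctr[2]=0
Ev 8: PC=2 idx=2 pred=N actual=T -> ctr[2]=1
Ev 9: PC=2 idx=2 pred=N actual=T -> ctr[2]=2
Ev 10: PC=2 idx=2 pred=T actual=T -> ctr[2]=3
Ev 11: PC=2 idx=2 pred=T actual=T -> ctr[2]=3
Ev 12: PC=2 idx=2 pred=T actual=T -> ctr[2]=3
Ev 13: PC=2 idx=2 pred=T actual=T -> ctr[2]=3
Ev 14: PC=2 idx=2 pred=T actual=N -> ctr[2]=2

Answer: 3 3 2 3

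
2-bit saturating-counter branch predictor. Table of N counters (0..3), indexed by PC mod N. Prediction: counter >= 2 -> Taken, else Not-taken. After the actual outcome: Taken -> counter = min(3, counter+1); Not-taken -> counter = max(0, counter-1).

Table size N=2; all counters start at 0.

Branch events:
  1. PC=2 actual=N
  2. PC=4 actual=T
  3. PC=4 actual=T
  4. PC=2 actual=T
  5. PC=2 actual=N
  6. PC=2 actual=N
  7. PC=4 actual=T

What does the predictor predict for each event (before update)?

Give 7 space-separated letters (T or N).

Ev 1: PC=2 idx=0 pred=N actual=N -> ctr[0]=0
Ev 2: PC=4 idx=0 pred=N actual=T -> ctr[0]=1
Ev 3: PC=4 idx=0 pred=N actual=T -> ctr[0]=2
Ev 4: PC=2 idx=0 pred=T actual=T -> ctr[0]=3
Ev 5: PC=2 idx=0 pred=T actual=N -> ctr[0]=2
Ev 6: PC=2 idx=0 pred=T actual=N -> ctr[0]=1
Ev 7: PC=4 idx=0 pred=N actual=T -> ctr[0]=2

Answer: N N N T T T N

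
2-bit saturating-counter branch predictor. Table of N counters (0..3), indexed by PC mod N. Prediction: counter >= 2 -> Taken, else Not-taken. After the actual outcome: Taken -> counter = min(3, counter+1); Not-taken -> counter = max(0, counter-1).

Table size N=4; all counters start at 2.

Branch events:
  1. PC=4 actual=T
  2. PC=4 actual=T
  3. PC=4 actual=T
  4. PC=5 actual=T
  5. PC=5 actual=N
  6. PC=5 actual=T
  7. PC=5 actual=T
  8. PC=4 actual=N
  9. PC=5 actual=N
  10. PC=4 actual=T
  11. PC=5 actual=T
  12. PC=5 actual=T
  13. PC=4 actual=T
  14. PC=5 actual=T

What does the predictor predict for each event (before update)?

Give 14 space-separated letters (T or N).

Ev 1: PC=4 idx=0 pred=T actual=T -> ctr[0]=3
Ev 2: PC=4 idx=0 pred=T actual=T -> ctr[0]=3
Ev 3: PC=4 idx=0 pred=T actual=T -> ctr[0]=3
Ev 4: PC=5 idx=1 pred=T actual=T -> ctr[1]=3
Ev 5: PC=5 idx=1 pred=T actual=N -> ctr[1]=2
Ev 6: PC=5 idx=1 pred=T actual=T -> ctr[1]=3
Ev 7: PC=5 idx=1 pred=T actual=T -> ctr[1]=3
Ev 8: PC=4 idx=0 pred=T actual=N -> ctr[0]=2
Ev 9: PC=5 idx=1 pred=T actual=N -> ctr[1]=2
Ev 10: PC=4 idx=0 pred=T actual=T -> ctr[0]=3
Ev 11: PC=5 idx=1 pred=T actual=T -> ctr[1]=3
Ev 12: PC=5 idx=1 pred=T actual=T -> ctr[1]=3
Ev 13: PC=4 idx=0 pred=T actual=T -> ctr[0]=3
Ev 14: PC=5 idx=1 pred=T actual=T -> ctr[1]=3

Answer: T T T T T T T T T T T T T T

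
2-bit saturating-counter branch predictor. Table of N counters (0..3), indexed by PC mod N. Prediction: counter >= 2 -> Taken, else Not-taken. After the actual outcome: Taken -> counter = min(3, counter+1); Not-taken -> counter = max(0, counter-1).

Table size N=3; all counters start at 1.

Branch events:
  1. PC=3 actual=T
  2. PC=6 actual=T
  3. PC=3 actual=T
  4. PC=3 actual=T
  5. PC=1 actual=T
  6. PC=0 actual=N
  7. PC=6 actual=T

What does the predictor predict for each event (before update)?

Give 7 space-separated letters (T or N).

Answer: N T T T N T T

Derivation:
Ev 1: PC=3 idx=0 pred=N actual=T -> ctr[0]=2
Ev 2: PC=6 idx=0 pred=T actual=T -> ctr[0]=3
Ev 3: PC=3 idx=0 pred=T actual=T -> ctr[0]=3
Ev 4: PC=3 idx=0 pred=T actual=T -> ctr[0]=3
Ev 5: PC=1 idx=1 pred=N actual=T -> ctr[1]=2
Ev 6: PC=0 idx=0 pred=T actual=N -> ctr[0]=2
Ev 7: PC=6 idx=0 pred=T actual=T -> ctr[0]=3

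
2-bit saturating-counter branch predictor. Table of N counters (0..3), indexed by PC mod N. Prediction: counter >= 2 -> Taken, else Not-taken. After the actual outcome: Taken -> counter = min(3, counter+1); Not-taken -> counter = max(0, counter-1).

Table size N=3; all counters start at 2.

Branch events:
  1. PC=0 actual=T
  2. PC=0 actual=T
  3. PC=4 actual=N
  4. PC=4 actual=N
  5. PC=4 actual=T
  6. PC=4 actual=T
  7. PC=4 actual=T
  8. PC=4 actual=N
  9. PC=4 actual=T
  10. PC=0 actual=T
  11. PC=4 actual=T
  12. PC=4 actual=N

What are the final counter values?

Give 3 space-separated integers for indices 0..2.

Ev 1: PC=0 idx=0 pred=T actual=T -> ctr[0]=3
Ev 2: PC=0 idx=0 pred=T actual=T -> ctr[0]=3
Ev 3: PC=4 idx=1 pred=T actual=N -> ctr[1]=1
Ev 4: PC=4 idx=1 pred=N actual=N -> ctr[1]=0
Ev 5: PC=4 idx=1 pred=N actual=T -> ctr[1]=1
Ev 6: PC=4 idx=1 pred=N actual=T -> ctr[1]=2
Ev 7: PC=4 idx=1 pred=T actual=T -> ctr[1]=3
Ev 8: PC=4 idx=1 pred=T actual=N -> ctr[1]=2
Ev 9: PC=4 idx=1 pred=T actual=T -> ctr[1]=3
Ev 10: PC=0 idx=0 pred=T actual=T -> ctr[0]=3
Ev 11: PC=4 idx=1 pred=T actual=T -> ctr[1]=3
Ev 12: PC=4 idx=1 pred=T actual=N -> ctr[1]=2

Answer: 3 2 2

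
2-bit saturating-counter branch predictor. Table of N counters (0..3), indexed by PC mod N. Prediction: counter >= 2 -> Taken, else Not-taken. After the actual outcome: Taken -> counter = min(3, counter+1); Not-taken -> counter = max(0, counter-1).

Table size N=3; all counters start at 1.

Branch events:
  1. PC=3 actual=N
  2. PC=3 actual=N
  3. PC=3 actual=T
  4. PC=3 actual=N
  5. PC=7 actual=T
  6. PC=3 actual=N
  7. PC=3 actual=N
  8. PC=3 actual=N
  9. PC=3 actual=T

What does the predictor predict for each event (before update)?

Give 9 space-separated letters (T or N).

Answer: N N N N N N N N N

Derivation:
Ev 1: PC=3 idx=0 pred=N actual=N -> ctr[0]=0
Ev 2: PC=3 idx=0 pred=N actual=N -> ctr[0]=0
Ev 3: PC=3 idx=0 pred=N actual=T -> ctr[0]=1
Ev 4: PC=3 idx=0 pred=N actual=N -> ctr[0]=0
Ev 5: PC=7 idx=1 pred=N actual=T -> ctr[1]=2
Ev 6: PC=3 idx=0 pred=N actual=N -> ctr[0]=0
Ev 7: PC=3 idx=0 pred=N actual=N -> ctr[0]=0
Ev 8: PC=3 idx=0 pred=N actual=N -> ctr[0]=0
Ev 9: PC=3 idx=0 pred=N actual=T -> ctr[0]=1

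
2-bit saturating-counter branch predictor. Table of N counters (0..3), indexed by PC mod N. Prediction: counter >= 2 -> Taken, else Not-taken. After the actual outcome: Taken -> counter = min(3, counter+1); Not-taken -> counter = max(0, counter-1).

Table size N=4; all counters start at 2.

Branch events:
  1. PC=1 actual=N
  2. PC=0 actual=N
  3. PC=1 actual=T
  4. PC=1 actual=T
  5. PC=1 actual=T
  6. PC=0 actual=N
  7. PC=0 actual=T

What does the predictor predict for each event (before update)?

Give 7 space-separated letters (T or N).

Ev 1: PC=1 idx=1 pred=T actual=N -> ctr[1]=1
Ev 2: PC=0 idx=0 pred=T actual=N -> ctr[0]=1
Ev 3: PC=1 idx=1 pred=N actual=T -> ctr[1]=2
Ev 4: PC=1 idx=1 pred=T actual=T -> ctr[1]=3
Ev 5: PC=1 idx=1 pred=T actual=T -> ctr[1]=3
Ev 6: PC=0 idx=0 pred=N actual=N -> ctr[0]=0
Ev 7: PC=0 idx=0 pred=N actual=T -> ctr[0]=1

Answer: T T N T T N N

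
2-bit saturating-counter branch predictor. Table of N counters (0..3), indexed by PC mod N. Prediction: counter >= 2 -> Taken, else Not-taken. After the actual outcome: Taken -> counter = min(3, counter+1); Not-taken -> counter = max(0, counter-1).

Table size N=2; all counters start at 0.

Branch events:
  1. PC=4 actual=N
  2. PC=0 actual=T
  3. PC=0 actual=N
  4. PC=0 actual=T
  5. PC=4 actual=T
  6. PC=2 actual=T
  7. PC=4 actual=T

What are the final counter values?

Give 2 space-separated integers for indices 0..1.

Ev 1: PC=4 idx=0 pred=N actual=N -> ctr[0]=0
Ev 2: PC=0 idx=0 pred=N actual=T -> ctr[0]=1
Ev 3: PC=0 idx=0 pred=N actual=N -> ctr[0]=0
Ev 4: PC=0 idx=0 pred=N actual=T -> ctr[0]=1
Ev 5: PC=4 idx=0 pred=N actual=T -> ctr[0]=2
Ev 6: PC=2 idx=0 pred=T actual=T -> ctr[0]=3
Ev 7: PC=4 idx=0 pred=T actual=T -> ctr[0]=3

Answer: 3 0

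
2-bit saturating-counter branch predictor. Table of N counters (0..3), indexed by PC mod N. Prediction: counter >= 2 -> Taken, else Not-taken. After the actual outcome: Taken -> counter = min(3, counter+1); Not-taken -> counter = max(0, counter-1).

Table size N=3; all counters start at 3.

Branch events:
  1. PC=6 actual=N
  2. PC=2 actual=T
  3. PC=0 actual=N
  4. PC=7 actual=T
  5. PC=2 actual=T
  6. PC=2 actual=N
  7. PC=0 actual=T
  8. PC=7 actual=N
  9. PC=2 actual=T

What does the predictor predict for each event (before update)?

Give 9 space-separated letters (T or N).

Answer: T T T T T T N T T

Derivation:
Ev 1: PC=6 idx=0 pred=T actual=N -> ctr[0]=2
Ev 2: PC=2 idx=2 pred=T actual=T -> ctr[2]=3
Ev 3: PC=0 idx=0 pred=T actual=N -> ctr[0]=1
Ev 4: PC=7 idx=1 pred=T actual=T -> ctr[1]=3
Ev 5: PC=2 idx=2 pred=T actual=T -> ctr[2]=3
Ev 6: PC=2 idx=2 pred=T actual=N -> ctr[2]=2
Ev 7: PC=0 idx=0 pred=N actual=T -> ctr[0]=2
Ev 8: PC=7 idx=1 pred=T actual=N -> ctr[1]=2
Ev 9: PC=2 idx=2 pred=T actual=T -> ctr[2]=3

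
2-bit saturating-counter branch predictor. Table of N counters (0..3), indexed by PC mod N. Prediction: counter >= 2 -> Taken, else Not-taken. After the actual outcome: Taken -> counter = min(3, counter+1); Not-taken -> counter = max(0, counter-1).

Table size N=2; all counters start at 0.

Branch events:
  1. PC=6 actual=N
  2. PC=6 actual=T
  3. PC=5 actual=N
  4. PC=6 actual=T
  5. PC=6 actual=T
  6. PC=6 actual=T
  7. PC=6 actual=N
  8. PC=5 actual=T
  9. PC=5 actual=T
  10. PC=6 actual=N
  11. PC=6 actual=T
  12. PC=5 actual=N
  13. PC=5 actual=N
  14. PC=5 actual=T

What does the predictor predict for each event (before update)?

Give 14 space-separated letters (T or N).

Answer: N N N N T T T N N T N T N N

Derivation:
Ev 1: PC=6 idx=0 pred=N actual=N -> ctr[0]=0
Ev 2: PC=6 idx=0 pred=N actual=T -> ctr[0]=1
Ev 3: PC=5 idx=1 pred=N actual=N -> ctr[1]=0
Ev 4: PC=6 idx=0 pred=N actual=T -> ctr[0]=2
Ev 5: PC=6 idx=0 pred=T actual=T -> ctr[0]=3
Ev 6: PC=6 idx=0 pred=T actual=T -> ctr[0]=3
Ev 7: PC=6 idx=0 pred=T actual=N -> ctr[0]=2
Ev 8: PC=5 idx=1 pred=N actual=T -> ctr[1]=1
Ev 9: PC=5 idx=1 pred=N actual=T -> ctr[1]=2
Ev 10: PC=6 idx=0 pred=T actual=N -> ctr[0]=1
Ev 11: PC=6 idx=0 pred=N actual=T -> ctr[0]=2
Ev 12: PC=5 idx=1 pred=T actual=N -> ctr[1]=1
Ev 13: PC=5 idx=1 pred=N actual=N -> ctr[1]=0
Ev 14: PC=5 idx=1 pred=N actual=T -> ctr[1]=1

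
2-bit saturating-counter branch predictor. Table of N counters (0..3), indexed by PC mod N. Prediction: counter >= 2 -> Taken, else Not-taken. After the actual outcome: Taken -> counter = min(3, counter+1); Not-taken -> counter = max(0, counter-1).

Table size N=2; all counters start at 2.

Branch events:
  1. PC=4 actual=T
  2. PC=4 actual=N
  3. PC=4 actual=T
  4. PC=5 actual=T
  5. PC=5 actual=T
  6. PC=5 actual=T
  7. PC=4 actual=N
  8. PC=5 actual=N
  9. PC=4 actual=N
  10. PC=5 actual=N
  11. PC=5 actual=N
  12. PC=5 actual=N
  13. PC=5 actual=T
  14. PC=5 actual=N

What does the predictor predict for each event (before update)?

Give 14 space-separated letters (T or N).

Answer: T T T T T T T T T T N N N N

Derivation:
Ev 1: PC=4 idx=0 pred=T actual=T -> ctr[0]=3
Ev 2: PC=4 idx=0 pred=T actual=N -> ctr[0]=2
Ev 3: PC=4 idx=0 pred=T actual=T -> ctr[0]=3
Ev 4: PC=5 idx=1 pred=T actual=T -> ctr[1]=3
Ev 5: PC=5 idx=1 pred=T actual=T -> ctr[1]=3
Ev 6: PC=5 idx=1 pred=T actual=T -> ctr[1]=3
Ev 7: PC=4 idx=0 pred=T actual=N -> ctr[0]=2
Ev 8: PC=5 idx=1 pred=T actual=N -> ctr[1]=2
Ev 9: PC=4 idx=0 pred=T actual=N -> ctr[0]=1
Ev 10: PC=5 idx=1 pred=T actual=N -> ctr[1]=1
Ev 11: PC=5 idx=1 pred=N actual=N -> ctr[1]=0
Ev 12: PC=5 idx=1 pred=N actual=N -> ctr[1]=0
Ev 13: PC=5 idx=1 pred=N actual=T -> ctr[1]=1
Ev 14: PC=5 idx=1 pred=N actual=N -> ctr[1]=0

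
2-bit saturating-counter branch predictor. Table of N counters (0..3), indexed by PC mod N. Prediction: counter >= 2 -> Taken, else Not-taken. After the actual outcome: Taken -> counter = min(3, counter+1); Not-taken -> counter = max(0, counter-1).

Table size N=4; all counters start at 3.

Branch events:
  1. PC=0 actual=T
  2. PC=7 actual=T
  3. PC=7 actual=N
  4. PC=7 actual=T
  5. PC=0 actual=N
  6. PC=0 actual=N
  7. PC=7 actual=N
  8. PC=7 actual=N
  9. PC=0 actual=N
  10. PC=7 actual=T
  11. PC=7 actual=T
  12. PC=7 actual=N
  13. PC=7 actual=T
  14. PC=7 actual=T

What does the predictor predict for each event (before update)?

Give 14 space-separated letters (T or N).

Ev 1: PC=0 idx=0 pred=T actual=T -> ctr[0]=3
Ev 2: PC=7 idx=3 pred=T actual=T -> ctr[3]=3
Ev 3: PC=7 idx=3 pred=T actual=N -> ctr[3]=2
Ev 4: PC=7 idx=3 pred=T actual=T -> ctr[3]=3
Ev 5: PC=0 idx=0 pred=T actual=N -> ctr[0]=2
Ev 6: PC=0 idx=0 pred=T actual=N -> ctr[0]=1
Ev 7: PC=7 idx=3 pred=T actual=N -> ctr[3]=2
Ev 8: PC=7 idx=3 pred=T actual=N -> ctr[3]=1
Ev 9: PC=0 idx=0 pred=N actual=N -> ctr[0]=0
Ev 10: PC=7 idx=3 pred=N actual=T -> ctr[3]=2
Ev 11: PC=7 idx=3 pred=T actual=T -> ctr[3]=3
Ev 12: PC=7 idx=3 pred=T actual=N -> ctr[3]=2
Ev 13: PC=7 idx=3 pred=T actual=T -> ctr[3]=3
Ev 14: PC=7 idx=3 pred=T actual=T -> ctr[3]=3

Answer: T T T T T T T T N N T T T T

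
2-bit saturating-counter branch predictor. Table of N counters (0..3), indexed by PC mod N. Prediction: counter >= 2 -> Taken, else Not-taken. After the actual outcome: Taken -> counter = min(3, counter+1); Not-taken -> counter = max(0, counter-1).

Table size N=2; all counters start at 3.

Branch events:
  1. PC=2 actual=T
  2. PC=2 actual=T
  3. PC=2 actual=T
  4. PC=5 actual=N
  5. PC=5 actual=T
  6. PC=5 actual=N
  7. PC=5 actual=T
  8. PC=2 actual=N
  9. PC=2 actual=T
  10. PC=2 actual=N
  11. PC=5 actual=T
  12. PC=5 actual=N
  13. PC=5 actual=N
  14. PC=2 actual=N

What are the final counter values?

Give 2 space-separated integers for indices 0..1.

Answer: 1 1

Derivation:
Ev 1: PC=2 idx=0 pred=T actual=T -> ctr[0]=3
Ev 2: PC=2 idx=0 pred=T actual=T -> ctr[0]=3
Ev 3: PC=2 idx=0 pred=T actual=T -> ctr[0]=3
Ev 4: PC=5 idx=1 pred=T actual=N -> ctr[1]=2
Ev 5: PC=5 idx=1 pred=T actual=T -> ctr[1]=3
Ev 6: PC=5 idx=1 pred=T actual=N -> ctr[1]=2
Ev 7: PC=5 idx=1 pred=T actual=T -> ctr[1]=3
Ev 8: PC=2 idx=0 pred=T actual=N -> ctr[0]=2
Ev 9: PC=2 idx=0 pred=T actual=T -> ctr[0]=3
Ev 10: PC=2 idx=0 pred=T actual=N -> ctr[0]=2
Ev 11: PC=5 idx=1 pred=T actual=T -> ctr[1]=3
Ev 12: PC=5 idx=1 pred=T actual=N -> ctr[1]=2
Ev 13: PC=5 idx=1 pred=T actual=N -> ctr[1]=1
Ev 14: PC=2 idx=0 pred=T actual=N -> ctr[0]=1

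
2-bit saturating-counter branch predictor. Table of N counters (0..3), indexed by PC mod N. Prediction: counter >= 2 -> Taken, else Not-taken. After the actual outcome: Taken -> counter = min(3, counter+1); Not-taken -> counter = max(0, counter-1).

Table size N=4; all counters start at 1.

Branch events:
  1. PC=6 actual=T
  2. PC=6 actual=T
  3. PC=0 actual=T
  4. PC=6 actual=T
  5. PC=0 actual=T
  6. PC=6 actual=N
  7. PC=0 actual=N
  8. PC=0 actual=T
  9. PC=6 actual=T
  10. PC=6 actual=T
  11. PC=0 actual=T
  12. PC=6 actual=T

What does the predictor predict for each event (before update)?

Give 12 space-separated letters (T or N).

Answer: N T N T T T T T T T T T

Derivation:
Ev 1: PC=6 idx=2 pred=N actual=T -> ctr[2]=2
Ev 2: PC=6 idx=2 pred=T actual=T -> ctr[2]=3
Ev 3: PC=0 idx=0 pred=N actual=T -> ctr[0]=2
Ev 4: PC=6 idx=2 pred=T actual=T -> ctr[2]=3
Ev 5: PC=0 idx=0 pred=T actual=T -> ctr[0]=3
Ev 6: PC=6 idx=2 pred=T actual=N -> ctr[2]=2
Ev 7: PC=0 idx=0 pred=T actual=N -> ctr[0]=2
Ev 8: PC=0 idx=0 pred=T actual=T -> ctr[0]=3
Ev 9: PC=6 idx=2 pred=T actual=T -> ctr[2]=3
Ev 10: PC=6 idx=2 pred=T actual=T -> ctr[2]=3
Ev 11: PC=0 idx=0 pred=T actual=T -> ctr[0]=3
Ev 12: PC=6 idx=2 pred=T actual=T -> ctr[2]=3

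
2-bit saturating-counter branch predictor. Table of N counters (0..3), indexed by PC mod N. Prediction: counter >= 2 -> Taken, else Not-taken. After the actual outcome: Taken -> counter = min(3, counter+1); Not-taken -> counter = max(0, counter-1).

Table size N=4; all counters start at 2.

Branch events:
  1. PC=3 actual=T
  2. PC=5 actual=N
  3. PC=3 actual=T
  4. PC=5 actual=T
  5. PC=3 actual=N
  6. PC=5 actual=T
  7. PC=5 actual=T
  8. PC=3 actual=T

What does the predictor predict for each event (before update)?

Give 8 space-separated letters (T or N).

Ev 1: PC=3 idx=3 pred=T actual=T -> ctr[3]=3
Ev 2: PC=5 idx=1 pred=T actual=N -> ctr[1]=1
Ev 3: PC=3 idx=3 pred=T actual=T -> ctr[3]=3
Ev 4: PC=5 idx=1 pred=N actual=T -> ctr[1]=2
Ev 5: PC=3 idx=3 pred=T actual=N -> ctr[3]=2
Ev 6: PC=5 idx=1 pred=T actual=T -> ctr[1]=3
Ev 7: PC=5 idx=1 pred=T actual=T -> ctr[1]=3
Ev 8: PC=3 idx=3 pred=T actual=T -> ctr[3]=3

Answer: T T T N T T T T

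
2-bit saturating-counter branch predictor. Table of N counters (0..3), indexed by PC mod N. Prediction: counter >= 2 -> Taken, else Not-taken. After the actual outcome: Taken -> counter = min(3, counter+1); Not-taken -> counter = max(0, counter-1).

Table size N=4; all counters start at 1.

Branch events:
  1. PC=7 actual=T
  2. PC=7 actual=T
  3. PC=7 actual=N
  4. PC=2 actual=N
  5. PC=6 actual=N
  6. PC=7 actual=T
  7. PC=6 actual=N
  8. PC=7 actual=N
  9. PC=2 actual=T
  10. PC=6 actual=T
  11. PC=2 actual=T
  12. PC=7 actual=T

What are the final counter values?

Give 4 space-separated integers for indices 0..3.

Ev 1: PC=7 idx=3 pred=N actual=T -> ctr[3]=2
Ev 2: PC=7 idx=3 pred=T actual=T -> ctr[3]=3
Ev 3: PC=7 idx=3 pred=T actual=N -> ctr[3]=2
Ev 4: PC=2 idx=2 pred=N actual=N -> ctr[2]=0
Ev 5: PC=6 idx=2 pred=N actual=N -> ctr[2]=0
Ev 6: PC=7 idx=3 pred=T actual=T -> ctr[3]=3
Ev 7: PC=6 idx=2 pred=N actual=N -> ctr[2]=0
Ev 8: PC=7 idx=3 pred=T actual=N -> ctr[3]=2
Ev 9: PC=2 idx=2 pred=N actual=T -> ctr[2]=1
Ev 10: PC=6 idx=2 pred=N actual=T -> ctr[2]=2
Ev 11: PC=2 idx=2 pred=T actual=T -> ctr[2]=3
Ev 12: PC=7 idx=3 pred=T actual=T -> ctr[3]=3

Answer: 1 1 3 3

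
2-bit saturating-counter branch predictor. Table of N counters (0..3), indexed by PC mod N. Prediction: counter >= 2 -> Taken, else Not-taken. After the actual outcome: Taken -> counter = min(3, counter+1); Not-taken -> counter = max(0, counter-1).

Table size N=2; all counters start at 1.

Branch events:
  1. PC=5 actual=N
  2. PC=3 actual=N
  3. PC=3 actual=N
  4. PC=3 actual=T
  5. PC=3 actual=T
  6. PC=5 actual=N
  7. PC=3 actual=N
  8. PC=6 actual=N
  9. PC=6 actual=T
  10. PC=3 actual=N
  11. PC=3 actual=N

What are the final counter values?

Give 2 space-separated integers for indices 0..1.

Answer: 1 0

Derivation:
Ev 1: PC=5 idx=1 pred=N actual=N -> ctr[1]=0
Ev 2: PC=3 idx=1 pred=N actual=N -> ctr[1]=0
Ev 3: PC=3 idx=1 pred=N actual=N -> ctr[1]=0
Ev 4: PC=3 idx=1 pred=N actual=T -> ctr[1]=1
Ev 5: PC=3 idx=1 pred=N actual=T -> ctr[1]=2
Ev 6: PC=5 idx=1 pred=T actual=N -> ctr[1]=1
Ev 7: PC=3 idx=1 pred=N actual=N -> ctr[1]=0
Ev 8: PC=6 idx=0 pred=N actual=N -> ctr[0]=0
Ev 9: PC=6 idx=0 pred=N actual=T -> ctr[0]=1
Ev 10: PC=3 idx=1 pred=N actual=N -> ctr[1]=0
Ev 11: PC=3 idx=1 pred=N actual=N -> ctr[1]=0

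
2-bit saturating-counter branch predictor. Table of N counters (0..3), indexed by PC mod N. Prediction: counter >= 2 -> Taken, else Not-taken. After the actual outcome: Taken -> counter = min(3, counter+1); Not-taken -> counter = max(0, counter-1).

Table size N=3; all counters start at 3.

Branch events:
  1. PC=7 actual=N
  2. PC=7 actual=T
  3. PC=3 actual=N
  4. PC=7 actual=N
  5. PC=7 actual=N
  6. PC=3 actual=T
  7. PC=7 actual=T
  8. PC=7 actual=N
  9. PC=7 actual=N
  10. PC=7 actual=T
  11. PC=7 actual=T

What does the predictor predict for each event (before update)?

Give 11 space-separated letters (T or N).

Answer: T T T T T T N T N N N

Derivation:
Ev 1: PC=7 idx=1 pred=T actual=N -> ctr[1]=2
Ev 2: PC=7 idx=1 pred=T actual=T -> ctr[1]=3
Ev 3: PC=3 idx=0 pred=T actual=N -> ctr[0]=2
Ev 4: PC=7 idx=1 pred=T actual=N -> ctr[1]=2
Ev 5: PC=7 idx=1 pred=T actual=N -> ctr[1]=1
Ev 6: PC=3 idx=0 pred=T actual=T -> ctr[0]=3
Ev 7: PC=7 idx=1 pred=N actual=T -> ctr[1]=2
Ev 8: PC=7 idx=1 pred=T actual=N -> ctr[1]=1
Ev 9: PC=7 idx=1 pred=N actual=N -> ctr[1]=0
Ev 10: PC=7 idx=1 pred=N actual=T -> ctr[1]=1
Ev 11: PC=7 idx=1 pred=N actual=T -> ctr[1]=2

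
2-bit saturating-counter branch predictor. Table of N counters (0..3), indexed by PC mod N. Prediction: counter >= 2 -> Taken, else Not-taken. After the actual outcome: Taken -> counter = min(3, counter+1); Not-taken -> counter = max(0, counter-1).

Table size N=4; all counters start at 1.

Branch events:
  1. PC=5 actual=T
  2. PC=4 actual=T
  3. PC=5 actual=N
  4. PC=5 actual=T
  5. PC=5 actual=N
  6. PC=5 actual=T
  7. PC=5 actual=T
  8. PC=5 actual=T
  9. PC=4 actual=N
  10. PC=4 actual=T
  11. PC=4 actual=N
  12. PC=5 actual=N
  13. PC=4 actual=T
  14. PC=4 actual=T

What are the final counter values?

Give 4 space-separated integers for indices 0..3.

Ev 1: PC=5 idx=1 pred=N actual=T -> ctr[1]=2
Ev 2: PC=4 idx=0 pred=N actual=T -> ctr[0]=2
Ev 3: PC=5 idx=1 pred=T actual=N -> ctr[1]=1
Ev 4: PC=5 idx=1 pred=N actual=T -> ctr[1]=2
Ev 5: PC=5 idx=1 pred=T actual=N -> ctr[1]=1
Ev 6: PC=5 idx=1 pred=N actual=T -> ctr[1]=2
Ev 7: PC=5 idx=1 pred=T actual=T -> ctr[1]=3
Ev 8: PC=5 idx=1 pred=T actual=T -> ctr[1]=3
Ev 9: PC=4 idx=0 pred=T actual=N -> ctr[0]=1
Ev 10: PC=4 idx=0 pred=N actual=T -> ctr[0]=2
Ev 11: PC=4 idx=0 pred=T actual=N -> ctr[0]=1
Ev 12: PC=5 idx=1 pred=T actual=N -> ctr[1]=2
Ev 13: PC=4 idx=0 pred=N actual=T -> ctr[0]=2
Ev 14: PC=4 idx=0 pred=T actual=T -> ctr[0]=3

Answer: 3 2 1 1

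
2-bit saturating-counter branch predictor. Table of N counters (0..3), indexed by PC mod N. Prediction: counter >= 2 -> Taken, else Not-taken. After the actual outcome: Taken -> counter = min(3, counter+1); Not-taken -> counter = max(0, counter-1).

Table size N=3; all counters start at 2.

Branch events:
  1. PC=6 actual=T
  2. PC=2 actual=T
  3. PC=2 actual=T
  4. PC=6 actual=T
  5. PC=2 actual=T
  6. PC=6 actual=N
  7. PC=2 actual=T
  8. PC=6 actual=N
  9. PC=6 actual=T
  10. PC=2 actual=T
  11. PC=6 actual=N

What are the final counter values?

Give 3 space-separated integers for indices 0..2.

Ev 1: PC=6 idx=0 pred=T actual=T -> ctr[0]=3
Ev 2: PC=2 idx=2 pred=T actual=T -> ctr[2]=3
Ev 3: PC=2 idx=2 pred=T actual=T -> ctr[2]=3
Ev 4: PC=6 idx=0 pred=T actual=T -> ctr[0]=3
Ev 5: PC=2 idx=2 pred=T actual=T -> ctr[2]=3
Ev 6: PC=6 idx=0 pred=T actual=N -> ctr[0]=2
Ev 7: PC=2 idx=2 pred=T actual=T -> ctr[2]=3
Ev 8: PC=6 idx=0 pred=T actual=N -> ctr[0]=1
Ev 9: PC=6 idx=0 pred=N actual=T -> ctr[0]=2
Ev 10: PC=2 idx=2 pred=T actual=T -> ctr[2]=3
Ev 11: PC=6 idx=0 pred=T actual=N -> ctr[0]=1

Answer: 1 2 3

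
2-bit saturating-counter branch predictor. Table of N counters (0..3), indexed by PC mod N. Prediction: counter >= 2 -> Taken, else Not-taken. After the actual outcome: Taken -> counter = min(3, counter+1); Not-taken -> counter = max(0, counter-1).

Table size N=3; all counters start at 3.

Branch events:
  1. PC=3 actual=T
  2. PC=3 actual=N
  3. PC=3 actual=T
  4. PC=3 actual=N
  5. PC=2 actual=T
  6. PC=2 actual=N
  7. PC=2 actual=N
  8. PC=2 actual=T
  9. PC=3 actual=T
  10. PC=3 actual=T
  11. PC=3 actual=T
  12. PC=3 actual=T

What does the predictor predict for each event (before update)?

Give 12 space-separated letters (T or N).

Ev 1: PC=3 idx=0 pred=T actual=T -> ctr[0]=3
Ev 2: PC=3 idx=0 pred=T actual=N -> ctr[0]=2
Ev 3: PC=3 idx=0 pred=T actual=T -> ctr[0]=3
Ev 4: PC=3 idx=0 pred=T actual=N -> ctr[0]=2
Ev 5: PC=2 idx=2 pred=T actual=T -> ctr[2]=3
Ev 6: PC=2 idx=2 pred=T actual=N -> ctr[2]=2
Ev 7: PC=2 idx=2 pred=T actual=N -> ctr[2]=1
Ev 8: PC=2 idx=2 pred=N actual=T -> ctr[2]=2
Ev 9: PC=3 idx=0 pred=T actual=T -> ctr[0]=3
Ev 10: PC=3 idx=0 pred=T actual=T -> ctr[0]=3
Ev 11: PC=3 idx=0 pred=T actual=T -> ctr[0]=3
Ev 12: PC=3 idx=0 pred=T actual=T -> ctr[0]=3

Answer: T T T T T T T N T T T T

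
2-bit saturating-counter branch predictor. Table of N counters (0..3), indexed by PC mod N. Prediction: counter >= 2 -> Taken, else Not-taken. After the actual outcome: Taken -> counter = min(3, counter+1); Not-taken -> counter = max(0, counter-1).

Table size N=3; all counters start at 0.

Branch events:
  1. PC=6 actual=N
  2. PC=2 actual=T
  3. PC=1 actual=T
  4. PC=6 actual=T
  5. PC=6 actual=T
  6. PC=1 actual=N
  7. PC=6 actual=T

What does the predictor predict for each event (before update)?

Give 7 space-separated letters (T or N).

Ev 1: PC=6 idx=0 pred=N actual=N -> ctr[0]=0
Ev 2: PC=2 idx=2 pred=N actual=T -> ctr[2]=1
Ev 3: PC=1 idx=1 pred=N actual=T -> ctr[1]=1
Ev 4: PC=6 idx=0 pred=N actual=T -> ctr[0]=1
Ev 5: PC=6 idx=0 pred=N actual=T -> ctr[0]=2
Ev 6: PC=1 idx=1 pred=N actual=N -> ctr[1]=0
Ev 7: PC=6 idx=0 pred=T actual=T -> ctr[0]=3

Answer: N N N N N N T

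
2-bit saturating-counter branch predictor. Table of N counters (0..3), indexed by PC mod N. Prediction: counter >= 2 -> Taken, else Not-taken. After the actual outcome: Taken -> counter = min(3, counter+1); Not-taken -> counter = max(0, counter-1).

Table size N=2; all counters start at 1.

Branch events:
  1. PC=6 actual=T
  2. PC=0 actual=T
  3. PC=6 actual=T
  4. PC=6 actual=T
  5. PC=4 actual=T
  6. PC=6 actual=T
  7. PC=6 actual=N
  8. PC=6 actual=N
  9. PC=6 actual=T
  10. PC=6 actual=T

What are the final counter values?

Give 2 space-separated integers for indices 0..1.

Answer: 3 1

Derivation:
Ev 1: PC=6 idx=0 pred=N actual=T -> ctr[0]=2
Ev 2: PC=0 idx=0 pred=T actual=T -> ctr[0]=3
Ev 3: PC=6 idx=0 pred=T actual=T -> ctr[0]=3
Ev 4: PC=6 idx=0 pred=T actual=T -> ctr[0]=3
Ev 5: PC=4 idx=0 pred=T actual=T -> ctr[0]=3
Ev 6: PC=6 idx=0 pred=T actual=T -> ctr[0]=3
Ev 7: PC=6 idx=0 pred=T actual=N -> ctr[0]=2
Ev 8: PC=6 idx=0 pred=T actual=N -> ctr[0]=1
Ev 9: PC=6 idx=0 pred=N actual=T -> ctr[0]=2
Ev 10: PC=6 idx=0 pred=T actual=T -> ctr[0]=3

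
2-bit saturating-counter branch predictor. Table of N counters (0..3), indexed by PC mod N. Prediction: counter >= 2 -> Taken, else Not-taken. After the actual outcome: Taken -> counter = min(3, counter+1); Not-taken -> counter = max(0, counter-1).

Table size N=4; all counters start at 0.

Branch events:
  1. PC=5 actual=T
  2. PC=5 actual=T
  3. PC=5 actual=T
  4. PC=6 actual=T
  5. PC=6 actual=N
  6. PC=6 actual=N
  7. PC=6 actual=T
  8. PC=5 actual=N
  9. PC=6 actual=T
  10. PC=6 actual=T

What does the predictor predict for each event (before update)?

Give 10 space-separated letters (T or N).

Answer: N N T N N N N T N T

Derivation:
Ev 1: PC=5 idx=1 pred=N actual=T -> ctr[1]=1
Ev 2: PC=5 idx=1 pred=N actual=T -> ctr[1]=2
Ev 3: PC=5 idx=1 pred=T actual=T -> ctr[1]=3
Ev 4: PC=6 idx=2 pred=N actual=T -> ctr[2]=1
Ev 5: PC=6 idx=2 pred=N actual=N -> ctr[2]=0
Ev 6: PC=6 idx=2 pred=N actual=N -> ctr[2]=0
Ev 7: PC=6 idx=2 pred=N actual=T -> ctr[2]=1
Ev 8: PC=5 idx=1 pred=T actual=N -> ctr[1]=2
Ev 9: PC=6 idx=2 pred=N actual=T -> ctr[2]=2
Ev 10: PC=6 idx=2 pred=T actual=T -> ctr[2]=3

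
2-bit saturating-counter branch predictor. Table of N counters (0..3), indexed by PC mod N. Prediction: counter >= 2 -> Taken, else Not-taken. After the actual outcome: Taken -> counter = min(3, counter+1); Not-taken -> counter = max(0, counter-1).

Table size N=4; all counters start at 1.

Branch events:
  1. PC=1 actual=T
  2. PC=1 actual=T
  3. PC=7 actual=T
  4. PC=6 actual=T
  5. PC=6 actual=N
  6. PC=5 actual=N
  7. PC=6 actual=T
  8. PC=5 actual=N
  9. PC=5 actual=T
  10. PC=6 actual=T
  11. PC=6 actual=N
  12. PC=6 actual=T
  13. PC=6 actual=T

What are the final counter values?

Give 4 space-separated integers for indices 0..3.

Ev 1: PC=1 idx=1 pred=N actual=T -> ctr[1]=2
Ev 2: PC=1 idx=1 pred=T actual=T -> ctr[1]=3
Ev 3: PC=7 idx=3 pred=N actual=T -> ctr[3]=2
Ev 4: PC=6 idx=2 pred=N actual=T -> ctr[2]=2
Ev 5: PC=6 idx=2 pred=T actual=N -> ctr[2]=1
Ev 6: PC=5 idx=1 pred=T actual=N -> ctr[1]=2
Ev 7: PC=6 idx=2 pred=N actual=T -> ctr[2]=2
Ev 8: PC=5 idx=1 pred=T actual=N -> ctr[1]=1
Ev 9: PC=5 idx=1 pred=N actual=T -> ctr[1]=2
Ev 10: PC=6 idx=2 pred=T actual=T -> ctr[2]=3
Ev 11: PC=6 idx=2 pred=T actual=N -> ctr[2]=2
Ev 12: PC=6 idx=2 pred=T actual=T -> ctr[2]=3
Ev 13: PC=6 idx=2 pred=T actual=T -> ctr[2]=3

Answer: 1 2 3 2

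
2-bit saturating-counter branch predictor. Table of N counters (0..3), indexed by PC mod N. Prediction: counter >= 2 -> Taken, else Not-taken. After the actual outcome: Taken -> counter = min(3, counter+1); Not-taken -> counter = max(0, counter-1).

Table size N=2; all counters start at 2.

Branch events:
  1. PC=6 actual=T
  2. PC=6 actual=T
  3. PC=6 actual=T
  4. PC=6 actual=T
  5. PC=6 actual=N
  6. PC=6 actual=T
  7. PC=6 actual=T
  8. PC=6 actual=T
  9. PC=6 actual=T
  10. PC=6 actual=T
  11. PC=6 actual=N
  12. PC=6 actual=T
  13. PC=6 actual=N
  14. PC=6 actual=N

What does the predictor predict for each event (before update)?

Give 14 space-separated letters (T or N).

Answer: T T T T T T T T T T T T T T

Derivation:
Ev 1: PC=6 idx=0 pred=T actual=T -> ctr[0]=3
Ev 2: PC=6 idx=0 pred=T actual=T -> ctr[0]=3
Ev 3: PC=6 idx=0 pred=T actual=T -> ctr[0]=3
Ev 4: PC=6 idx=0 pred=T actual=T -> ctr[0]=3
Ev 5: PC=6 idx=0 pred=T actual=N -> ctr[0]=2
Ev 6: PC=6 idx=0 pred=T actual=T -> ctr[0]=3
Ev 7: PC=6 idx=0 pred=T actual=T -> ctr[0]=3
Ev 8: PC=6 idx=0 pred=T actual=T -> ctr[0]=3
Ev 9: PC=6 idx=0 pred=T actual=T -> ctr[0]=3
Ev 10: PC=6 idx=0 pred=T actual=T -> ctr[0]=3
Ev 11: PC=6 idx=0 pred=T actual=N -> ctr[0]=2
Ev 12: PC=6 idx=0 pred=T actual=T -> ctr[0]=3
Ev 13: PC=6 idx=0 pred=T actual=N -> ctr[0]=2
Ev 14: PC=6 idx=0 pred=T actual=N -> ctr[0]=1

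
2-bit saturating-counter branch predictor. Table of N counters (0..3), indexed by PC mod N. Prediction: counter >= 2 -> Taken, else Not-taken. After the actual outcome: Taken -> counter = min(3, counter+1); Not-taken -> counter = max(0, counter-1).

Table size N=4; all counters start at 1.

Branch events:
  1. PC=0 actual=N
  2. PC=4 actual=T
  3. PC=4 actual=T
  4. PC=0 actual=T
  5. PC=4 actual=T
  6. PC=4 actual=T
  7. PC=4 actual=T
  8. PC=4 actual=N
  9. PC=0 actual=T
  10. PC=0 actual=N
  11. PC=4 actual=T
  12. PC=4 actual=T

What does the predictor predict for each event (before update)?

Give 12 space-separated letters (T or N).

Ev 1: PC=0 idx=0 pred=N actual=N -> ctr[0]=0
Ev 2: PC=4 idx=0 pred=N actual=T -> ctr[0]=1
Ev 3: PC=4 idx=0 pred=N actual=T -> ctr[0]=2
Ev 4: PC=0 idx=0 pred=T actual=T -> ctr[0]=3
Ev 5: PC=4 idx=0 pred=T actual=T -> ctr[0]=3
Ev 6: PC=4 idx=0 pred=T actual=T -> ctr[0]=3
Ev 7: PC=4 idx=0 pred=T actual=T -> ctr[0]=3
Ev 8: PC=4 idx=0 pred=T actual=N -> ctr[0]=2
Ev 9: PC=0 idx=0 pred=T actual=T -> ctr[0]=3
Ev 10: PC=0 idx=0 pred=T actual=N -> ctr[0]=2
Ev 11: PC=4 idx=0 pred=T actual=T -> ctr[0]=3
Ev 12: PC=4 idx=0 pred=T actual=T -> ctr[0]=3

Answer: N N N T T T T T T T T T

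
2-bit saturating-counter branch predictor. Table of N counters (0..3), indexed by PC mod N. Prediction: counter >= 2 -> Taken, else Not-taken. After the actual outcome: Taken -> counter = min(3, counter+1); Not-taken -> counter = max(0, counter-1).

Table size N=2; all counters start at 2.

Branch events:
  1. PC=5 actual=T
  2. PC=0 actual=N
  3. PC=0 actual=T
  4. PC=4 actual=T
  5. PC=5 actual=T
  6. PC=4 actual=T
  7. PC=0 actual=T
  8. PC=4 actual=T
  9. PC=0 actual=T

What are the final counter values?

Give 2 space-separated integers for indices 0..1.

Ev 1: PC=5 idx=1 pred=T actual=T -> ctr[1]=3
Ev 2: PC=0 idx=0 pred=T actual=N -> ctr[0]=1
Ev 3: PC=0 idx=0 pred=N actual=T -> ctr[0]=2
Ev 4: PC=4 idx=0 pred=T actual=T -> ctr[0]=3
Ev 5: PC=5 idx=1 pred=T actual=T -> ctr[1]=3
Ev 6: PC=4 idx=0 pred=T actual=T -> ctr[0]=3
Ev 7: PC=0 idx=0 pred=T actual=T -> ctr[0]=3
Ev 8: PC=4 idx=0 pred=T actual=T -> ctr[0]=3
Ev 9: PC=0 idx=0 pred=T actual=T -> ctr[0]=3

Answer: 3 3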